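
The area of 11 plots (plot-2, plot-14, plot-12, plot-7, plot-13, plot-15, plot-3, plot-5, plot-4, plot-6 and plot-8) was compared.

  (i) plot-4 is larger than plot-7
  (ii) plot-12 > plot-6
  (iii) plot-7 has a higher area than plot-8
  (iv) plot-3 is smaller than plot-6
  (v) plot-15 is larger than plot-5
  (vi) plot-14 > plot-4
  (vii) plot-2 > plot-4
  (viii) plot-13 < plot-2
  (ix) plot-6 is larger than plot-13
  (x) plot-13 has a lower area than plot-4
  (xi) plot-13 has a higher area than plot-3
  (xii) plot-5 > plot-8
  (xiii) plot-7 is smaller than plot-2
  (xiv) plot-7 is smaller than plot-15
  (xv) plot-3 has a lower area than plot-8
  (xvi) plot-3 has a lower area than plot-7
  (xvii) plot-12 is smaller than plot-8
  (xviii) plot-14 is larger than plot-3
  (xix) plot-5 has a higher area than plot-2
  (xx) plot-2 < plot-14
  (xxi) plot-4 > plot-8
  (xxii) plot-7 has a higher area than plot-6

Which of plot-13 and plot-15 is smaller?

plot-13 < plot-6 and plot-6 < plot-12 give plot-13 < plot-12.
With plot-12 < plot-8: plot-13 < plot-6 < plot-12 < plot-8.
Then plot-8 < plot-7 extends the chain to plot-7.
With plot-7 < plot-4: plot-13 < plot-6 < plot-12 < plot-8 < plot-7 < plot-4.
Then plot-4 < plot-2 extends the chain to plot-2.
Then plot-2 < plot-5 extends the chain to plot-5.
Then plot-5 < plot-15 extends the chain to plot-15.
So plot-13 < plot-15; plot-13 is the smaller of the two.

plot-13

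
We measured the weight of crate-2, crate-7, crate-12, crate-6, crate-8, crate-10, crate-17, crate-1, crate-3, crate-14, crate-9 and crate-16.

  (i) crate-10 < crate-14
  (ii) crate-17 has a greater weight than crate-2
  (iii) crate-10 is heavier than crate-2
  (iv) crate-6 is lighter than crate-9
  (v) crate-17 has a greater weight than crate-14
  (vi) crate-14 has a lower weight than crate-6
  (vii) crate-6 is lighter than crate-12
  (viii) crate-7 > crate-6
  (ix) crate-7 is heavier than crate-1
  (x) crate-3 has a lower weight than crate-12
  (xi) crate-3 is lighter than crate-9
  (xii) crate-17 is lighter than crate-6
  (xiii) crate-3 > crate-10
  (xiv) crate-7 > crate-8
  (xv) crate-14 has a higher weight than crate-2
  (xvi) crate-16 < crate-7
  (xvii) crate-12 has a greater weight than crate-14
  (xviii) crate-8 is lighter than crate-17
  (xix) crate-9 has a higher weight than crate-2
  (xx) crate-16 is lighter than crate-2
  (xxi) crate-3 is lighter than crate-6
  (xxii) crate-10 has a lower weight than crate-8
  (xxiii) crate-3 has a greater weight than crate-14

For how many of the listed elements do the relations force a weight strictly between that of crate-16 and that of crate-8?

2

The relations place crate-16 below crate-8. An element lies strictly between them when it is forced above crate-16 and also forced below crate-8.
Above crate-16: {crate-2, crate-10, crate-14, crate-17, crate-3, crate-6, crate-9, crate-12, crate-7}. Below crate-8: {crate-2, crate-10}.
Intersection: {crate-2, crate-10} — 2.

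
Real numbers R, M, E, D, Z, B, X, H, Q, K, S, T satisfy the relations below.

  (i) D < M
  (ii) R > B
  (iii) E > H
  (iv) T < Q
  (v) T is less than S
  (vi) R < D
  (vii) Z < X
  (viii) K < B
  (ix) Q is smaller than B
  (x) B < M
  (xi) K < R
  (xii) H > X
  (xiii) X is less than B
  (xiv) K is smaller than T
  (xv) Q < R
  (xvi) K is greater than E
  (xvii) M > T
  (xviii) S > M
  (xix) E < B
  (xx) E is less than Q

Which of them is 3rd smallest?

H

Piecing the relations together gives one ordering: Z < X < H < E < K < T < Q < B < R < D < M < S.
Counting 3 from the smallest end gives H.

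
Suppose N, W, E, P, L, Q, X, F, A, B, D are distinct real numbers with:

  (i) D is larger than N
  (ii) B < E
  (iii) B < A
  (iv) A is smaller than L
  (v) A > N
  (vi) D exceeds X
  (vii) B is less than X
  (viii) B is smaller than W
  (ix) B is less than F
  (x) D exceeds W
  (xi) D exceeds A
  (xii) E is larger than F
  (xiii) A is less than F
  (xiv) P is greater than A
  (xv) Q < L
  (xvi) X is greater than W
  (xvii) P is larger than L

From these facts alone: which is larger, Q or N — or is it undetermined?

Following every chain through N: above N we get A, F, L, E, P, D.
Q is not reached, and no chain runs the other way from Q to N.
So the given relations leave the order of N and Q undetermined.

undetermined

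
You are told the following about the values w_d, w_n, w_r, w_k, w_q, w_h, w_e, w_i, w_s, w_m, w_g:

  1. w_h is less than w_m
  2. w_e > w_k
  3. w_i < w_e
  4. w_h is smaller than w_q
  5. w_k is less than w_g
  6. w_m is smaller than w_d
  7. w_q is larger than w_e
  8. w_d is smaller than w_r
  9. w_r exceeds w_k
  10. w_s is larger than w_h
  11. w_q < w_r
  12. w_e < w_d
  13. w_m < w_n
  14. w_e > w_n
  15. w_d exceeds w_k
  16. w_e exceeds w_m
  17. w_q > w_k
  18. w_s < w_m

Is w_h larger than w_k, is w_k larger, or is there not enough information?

undetermined

Following every chain through w_h: above w_h we get w_s, w_m, w_n, w_e, w_d, w_q, w_r.
w_k is not reached, and no chain runs the other way from w_k to w_h.
So the given relations leave the order of w_h and w_k undetermined.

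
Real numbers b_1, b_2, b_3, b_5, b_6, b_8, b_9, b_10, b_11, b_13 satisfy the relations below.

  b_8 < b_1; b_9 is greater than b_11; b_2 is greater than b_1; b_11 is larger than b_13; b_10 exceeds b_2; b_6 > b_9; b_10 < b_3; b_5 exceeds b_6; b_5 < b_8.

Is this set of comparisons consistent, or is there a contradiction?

The single ordering b_13 < b_11 < b_9 < b_6 < b_5 < b_8 < b_1 < b_2 < b_10 < b_3 satisfies every listed relation, so no contradiction arises.

consistent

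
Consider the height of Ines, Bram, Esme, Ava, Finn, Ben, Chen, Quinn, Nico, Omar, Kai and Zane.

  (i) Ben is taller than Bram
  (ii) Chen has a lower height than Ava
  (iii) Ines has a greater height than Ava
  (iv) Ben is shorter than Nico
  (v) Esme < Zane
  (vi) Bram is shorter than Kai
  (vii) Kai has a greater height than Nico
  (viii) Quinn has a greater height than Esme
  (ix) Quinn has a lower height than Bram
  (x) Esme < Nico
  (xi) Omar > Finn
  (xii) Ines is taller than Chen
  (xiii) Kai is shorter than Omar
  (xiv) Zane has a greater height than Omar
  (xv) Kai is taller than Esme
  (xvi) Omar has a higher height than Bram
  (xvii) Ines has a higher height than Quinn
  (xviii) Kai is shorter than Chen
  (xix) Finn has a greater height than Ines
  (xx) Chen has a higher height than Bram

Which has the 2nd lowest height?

Chaining the given pairs: Esme < Quinn < Bram < Ben < Nico < Kai < Chen < Ava < Ines < Finn < Omar < Zane.
The 2nd smallest is Quinn.

Quinn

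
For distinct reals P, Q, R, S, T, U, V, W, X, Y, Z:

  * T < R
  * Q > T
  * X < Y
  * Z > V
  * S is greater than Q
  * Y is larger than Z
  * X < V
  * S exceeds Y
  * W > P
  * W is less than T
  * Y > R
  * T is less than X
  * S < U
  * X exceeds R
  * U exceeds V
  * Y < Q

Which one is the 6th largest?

V

The consecutive relations fix a unique order: P < W < T < R < X < V < Z < Y < Q < S < U.
Counting 6 from the largest end gives V.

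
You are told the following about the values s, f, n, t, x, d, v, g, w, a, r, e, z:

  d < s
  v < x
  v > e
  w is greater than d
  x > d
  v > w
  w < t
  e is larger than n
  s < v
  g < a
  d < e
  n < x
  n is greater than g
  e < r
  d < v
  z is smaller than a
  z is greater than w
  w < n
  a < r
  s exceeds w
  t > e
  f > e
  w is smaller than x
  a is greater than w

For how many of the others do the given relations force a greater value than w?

The elements the relations force above w are n, z, e, a, f, s, v, x, t, r — no chain reaches any other.
That is 10.

10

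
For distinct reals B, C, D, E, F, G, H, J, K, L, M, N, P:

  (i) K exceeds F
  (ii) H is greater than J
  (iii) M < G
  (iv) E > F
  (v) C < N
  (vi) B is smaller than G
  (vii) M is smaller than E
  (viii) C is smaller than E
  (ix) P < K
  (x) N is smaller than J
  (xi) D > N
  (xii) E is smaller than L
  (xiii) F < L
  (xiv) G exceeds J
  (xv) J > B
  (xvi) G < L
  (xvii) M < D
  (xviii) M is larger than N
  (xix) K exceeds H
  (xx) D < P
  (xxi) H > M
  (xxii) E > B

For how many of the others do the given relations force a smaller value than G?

5

Directly below G: B, M, J.
One step further: N (4 so far).
One step further: C (5 so far).
Nothing else is reachable below G; 5 in all.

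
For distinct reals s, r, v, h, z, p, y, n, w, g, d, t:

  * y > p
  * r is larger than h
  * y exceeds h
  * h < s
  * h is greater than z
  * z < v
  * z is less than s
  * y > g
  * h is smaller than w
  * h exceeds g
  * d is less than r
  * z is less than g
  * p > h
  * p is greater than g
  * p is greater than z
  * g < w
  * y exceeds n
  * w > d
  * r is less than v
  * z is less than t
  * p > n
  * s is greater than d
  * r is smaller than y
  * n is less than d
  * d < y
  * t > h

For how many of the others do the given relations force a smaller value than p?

Directly below p: z, g, h, n.
No other element is forced below p by the given relations, so the count is 4.

4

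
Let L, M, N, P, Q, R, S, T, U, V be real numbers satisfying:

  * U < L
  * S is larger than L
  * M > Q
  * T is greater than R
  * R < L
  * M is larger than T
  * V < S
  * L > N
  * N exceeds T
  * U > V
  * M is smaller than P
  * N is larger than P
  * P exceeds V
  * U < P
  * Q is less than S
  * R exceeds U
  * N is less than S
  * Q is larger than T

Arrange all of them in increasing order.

Nothing is placed below V, so it is least; from there V < U; U < R; R < T; T < Q; Q < M; M < P; P < N; N < L; L < S, each given directly.

V < U < R < T < Q < M < P < N < L < S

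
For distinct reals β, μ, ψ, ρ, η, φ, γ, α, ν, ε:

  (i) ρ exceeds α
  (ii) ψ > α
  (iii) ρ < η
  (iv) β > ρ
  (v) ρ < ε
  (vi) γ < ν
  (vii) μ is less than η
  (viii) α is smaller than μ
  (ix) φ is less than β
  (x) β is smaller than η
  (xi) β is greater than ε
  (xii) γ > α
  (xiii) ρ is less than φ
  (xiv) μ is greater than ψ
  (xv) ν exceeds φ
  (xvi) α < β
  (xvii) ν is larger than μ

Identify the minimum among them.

Chaining upward from α: directly above it, ρ, ψ, γ, μ, β; then φ, ε, η, ν.
That covers every other element, and nothing is given below α, so α is the minimum.

α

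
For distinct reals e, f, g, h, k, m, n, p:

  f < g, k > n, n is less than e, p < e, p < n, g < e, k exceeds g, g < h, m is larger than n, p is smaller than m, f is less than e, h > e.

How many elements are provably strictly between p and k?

1

Chaining upward from p reaches: n, m, e, h.
Chaining downward from k reaches: f, n, g.
Strictly between p and k are those in both lists: n — 1 element.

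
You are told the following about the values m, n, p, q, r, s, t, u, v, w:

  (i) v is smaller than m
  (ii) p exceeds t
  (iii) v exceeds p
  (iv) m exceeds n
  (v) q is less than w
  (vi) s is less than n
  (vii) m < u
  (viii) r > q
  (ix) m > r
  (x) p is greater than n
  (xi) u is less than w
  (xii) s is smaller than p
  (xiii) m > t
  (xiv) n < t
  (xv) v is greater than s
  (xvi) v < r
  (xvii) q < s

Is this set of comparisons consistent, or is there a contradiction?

consistent

Every relation is compatible with q < s < n < t < p < v < r < m < u < w; the set is consistent.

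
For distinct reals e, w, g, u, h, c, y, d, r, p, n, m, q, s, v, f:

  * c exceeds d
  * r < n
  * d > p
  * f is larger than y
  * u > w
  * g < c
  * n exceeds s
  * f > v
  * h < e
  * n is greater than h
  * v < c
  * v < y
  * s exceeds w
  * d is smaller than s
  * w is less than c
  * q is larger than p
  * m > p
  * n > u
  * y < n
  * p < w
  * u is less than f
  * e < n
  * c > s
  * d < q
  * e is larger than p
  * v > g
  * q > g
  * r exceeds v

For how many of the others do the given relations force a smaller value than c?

Directly below c: g, v, d, w, s.
One step further: p (6 so far).
Nothing else is reachable below c; 6 in all.

6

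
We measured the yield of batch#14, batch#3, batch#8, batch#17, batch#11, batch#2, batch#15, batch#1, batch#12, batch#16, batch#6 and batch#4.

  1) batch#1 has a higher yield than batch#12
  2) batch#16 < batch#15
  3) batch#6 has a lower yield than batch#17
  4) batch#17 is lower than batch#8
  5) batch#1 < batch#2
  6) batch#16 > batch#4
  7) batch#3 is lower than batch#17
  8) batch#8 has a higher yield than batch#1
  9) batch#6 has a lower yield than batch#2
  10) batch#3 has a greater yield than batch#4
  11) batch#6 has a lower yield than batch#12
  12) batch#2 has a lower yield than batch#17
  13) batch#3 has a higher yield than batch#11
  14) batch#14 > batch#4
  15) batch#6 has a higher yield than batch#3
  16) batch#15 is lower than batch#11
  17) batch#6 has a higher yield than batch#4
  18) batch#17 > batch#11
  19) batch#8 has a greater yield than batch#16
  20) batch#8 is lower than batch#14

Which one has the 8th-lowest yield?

batch#1

Piecing the relations together gives one ordering: batch#4 < batch#16 < batch#15 < batch#11 < batch#3 < batch#6 < batch#12 < batch#1 < batch#2 < batch#17 < batch#8 < batch#14.
Counting 8 from the smallest end gives batch#1.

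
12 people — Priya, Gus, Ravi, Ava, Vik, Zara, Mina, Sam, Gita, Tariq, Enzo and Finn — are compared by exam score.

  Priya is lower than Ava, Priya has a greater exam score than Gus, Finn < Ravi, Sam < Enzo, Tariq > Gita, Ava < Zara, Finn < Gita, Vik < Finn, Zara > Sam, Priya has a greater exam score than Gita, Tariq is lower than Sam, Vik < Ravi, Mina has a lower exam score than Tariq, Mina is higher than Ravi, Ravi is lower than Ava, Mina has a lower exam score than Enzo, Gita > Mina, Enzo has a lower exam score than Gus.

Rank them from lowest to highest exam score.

Each adjacent pair is fixed by a given relation: Vik < Finn; Finn < Ravi; Ravi < Mina; Mina < Gita; Gita < Tariq; Tariq < Sam; Sam < Enzo; Enzo < Gus; Gus < Priya; Priya < Ava; Ava < Zara. Chaining them end to end gives the full order.

Vik < Finn < Ravi < Mina < Gita < Tariq < Sam < Enzo < Gus < Priya < Ava < Zara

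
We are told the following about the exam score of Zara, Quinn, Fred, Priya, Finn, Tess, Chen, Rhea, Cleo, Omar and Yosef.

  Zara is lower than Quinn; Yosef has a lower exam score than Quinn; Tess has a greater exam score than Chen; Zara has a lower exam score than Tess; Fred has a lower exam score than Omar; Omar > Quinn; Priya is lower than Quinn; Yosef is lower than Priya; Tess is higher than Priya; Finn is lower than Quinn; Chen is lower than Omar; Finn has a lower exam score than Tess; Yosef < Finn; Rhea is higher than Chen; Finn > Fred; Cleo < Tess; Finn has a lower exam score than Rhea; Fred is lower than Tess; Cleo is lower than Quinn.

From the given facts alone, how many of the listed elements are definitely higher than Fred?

Directly above Fred: Finn, Tess, Omar.
One step further: Rhea, Quinn (5 so far).
No other element is forced above Fred by the given relations, so the count is 5.

5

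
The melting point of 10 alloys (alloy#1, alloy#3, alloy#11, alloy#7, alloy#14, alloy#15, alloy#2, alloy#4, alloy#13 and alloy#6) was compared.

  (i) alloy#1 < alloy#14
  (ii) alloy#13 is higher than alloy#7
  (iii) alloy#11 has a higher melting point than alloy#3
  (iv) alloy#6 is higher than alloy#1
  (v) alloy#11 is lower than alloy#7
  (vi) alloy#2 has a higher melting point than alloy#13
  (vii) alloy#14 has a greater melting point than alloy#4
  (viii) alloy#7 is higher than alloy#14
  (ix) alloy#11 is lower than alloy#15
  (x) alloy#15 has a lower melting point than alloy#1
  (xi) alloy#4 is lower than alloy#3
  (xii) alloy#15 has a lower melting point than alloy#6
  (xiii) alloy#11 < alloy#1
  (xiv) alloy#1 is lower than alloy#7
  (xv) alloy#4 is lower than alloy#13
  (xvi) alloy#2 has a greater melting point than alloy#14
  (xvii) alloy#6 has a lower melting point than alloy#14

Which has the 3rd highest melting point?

alloy#7

The consecutive relations fix a unique order: alloy#4 < alloy#3 < alloy#11 < alloy#15 < alloy#1 < alloy#6 < alloy#14 < alloy#7 < alloy#13 < alloy#2.
The 3rd largest is alloy#7.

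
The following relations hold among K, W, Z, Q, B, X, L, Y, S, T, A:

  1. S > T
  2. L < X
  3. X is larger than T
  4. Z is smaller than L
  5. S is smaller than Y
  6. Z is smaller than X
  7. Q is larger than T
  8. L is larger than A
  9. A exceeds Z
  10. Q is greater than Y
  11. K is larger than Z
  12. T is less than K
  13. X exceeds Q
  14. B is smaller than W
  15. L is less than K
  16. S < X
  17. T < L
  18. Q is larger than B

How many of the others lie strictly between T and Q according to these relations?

The relations place T below Q. An element lies strictly between them when it is forced above T and also forced below Q.
Above T: {S, L, Y, X, K}. Below Q: {S, B, Y}.
Intersection: {S, Y} — 2.

2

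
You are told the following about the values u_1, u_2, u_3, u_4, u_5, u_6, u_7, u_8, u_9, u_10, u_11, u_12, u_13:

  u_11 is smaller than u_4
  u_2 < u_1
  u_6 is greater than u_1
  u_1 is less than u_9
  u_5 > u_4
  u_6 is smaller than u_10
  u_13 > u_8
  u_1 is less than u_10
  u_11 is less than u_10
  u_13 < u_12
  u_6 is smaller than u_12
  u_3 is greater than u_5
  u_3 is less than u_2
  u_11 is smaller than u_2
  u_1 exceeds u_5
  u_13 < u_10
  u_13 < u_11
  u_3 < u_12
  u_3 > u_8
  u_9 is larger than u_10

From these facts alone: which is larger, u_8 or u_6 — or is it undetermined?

Following the relations from u_8: u_8 < u_13 < u_11 < u_4 < u_5 < u_3 < u_2 < u_1 < u_6.
So u_6 is larger.

u_6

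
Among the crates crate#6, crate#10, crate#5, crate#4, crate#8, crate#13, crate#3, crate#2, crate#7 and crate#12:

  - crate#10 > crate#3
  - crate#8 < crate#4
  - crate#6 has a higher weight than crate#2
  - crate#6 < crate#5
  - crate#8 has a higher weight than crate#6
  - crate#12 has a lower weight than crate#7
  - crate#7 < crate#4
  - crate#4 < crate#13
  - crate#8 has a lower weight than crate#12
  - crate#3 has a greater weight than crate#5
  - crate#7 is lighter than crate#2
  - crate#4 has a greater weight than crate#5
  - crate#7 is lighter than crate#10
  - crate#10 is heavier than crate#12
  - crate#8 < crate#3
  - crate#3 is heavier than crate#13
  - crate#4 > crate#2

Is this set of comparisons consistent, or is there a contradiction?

inconsistent

Chaining the given relations yields crate#8 < crate#12 < crate#7 < crate#2 < crate#6, so crate#8 < crate#6. But one relation states crate#6 < crate#8. These cannot both hold.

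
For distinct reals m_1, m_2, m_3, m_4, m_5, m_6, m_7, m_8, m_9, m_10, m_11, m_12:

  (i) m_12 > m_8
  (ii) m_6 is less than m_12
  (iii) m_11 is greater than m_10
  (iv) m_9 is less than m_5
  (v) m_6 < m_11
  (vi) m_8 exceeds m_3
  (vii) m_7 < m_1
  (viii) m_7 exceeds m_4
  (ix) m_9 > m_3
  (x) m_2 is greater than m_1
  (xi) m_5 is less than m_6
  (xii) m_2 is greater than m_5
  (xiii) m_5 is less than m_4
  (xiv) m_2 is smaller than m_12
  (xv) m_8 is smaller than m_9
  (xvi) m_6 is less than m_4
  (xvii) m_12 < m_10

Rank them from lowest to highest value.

Each adjacent pair is fixed by a given relation: m_3 < m_8; m_8 < m_9; m_9 < m_5; m_5 < m_6; m_6 < m_4; m_4 < m_7; m_7 < m_1; m_1 < m_2; m_2 < m_12; m_12 < m_10; m_10 < m_11. Chaining them end to end gives the full order.

m_3 < m_8 < m_9 < m_5 < m_6 < m_4 < m_7 < m_1 < m_2 < m_12 < m_10 < m_11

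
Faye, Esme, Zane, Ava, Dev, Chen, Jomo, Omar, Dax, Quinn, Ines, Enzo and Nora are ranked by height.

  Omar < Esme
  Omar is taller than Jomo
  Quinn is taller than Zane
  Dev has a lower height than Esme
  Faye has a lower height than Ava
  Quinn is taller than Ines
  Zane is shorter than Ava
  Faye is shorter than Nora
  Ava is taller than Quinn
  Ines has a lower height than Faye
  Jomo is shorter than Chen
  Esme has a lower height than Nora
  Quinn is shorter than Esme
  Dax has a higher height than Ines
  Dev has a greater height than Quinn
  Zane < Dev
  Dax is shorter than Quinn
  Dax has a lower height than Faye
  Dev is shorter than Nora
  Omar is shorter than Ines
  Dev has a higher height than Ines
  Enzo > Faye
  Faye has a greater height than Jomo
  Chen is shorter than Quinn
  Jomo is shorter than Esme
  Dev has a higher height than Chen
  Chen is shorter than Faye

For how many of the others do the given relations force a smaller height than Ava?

The elements the relations force below Ava are Jomo, Omar, Chen, Ines, Dax, Zane, Quinn, Faye — no chain reaches any other.
That is 8.

8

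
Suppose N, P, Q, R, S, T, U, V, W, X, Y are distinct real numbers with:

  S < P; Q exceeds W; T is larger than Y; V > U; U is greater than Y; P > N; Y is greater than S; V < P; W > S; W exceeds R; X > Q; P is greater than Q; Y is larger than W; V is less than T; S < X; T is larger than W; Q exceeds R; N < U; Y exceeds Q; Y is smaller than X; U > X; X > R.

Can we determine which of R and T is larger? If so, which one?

The relevant relations are R < Q; Q < Y; Y < X; X < U; U < V; V < T.
Together: R < Q < Y < X < U < V < T.
So T is larger.

T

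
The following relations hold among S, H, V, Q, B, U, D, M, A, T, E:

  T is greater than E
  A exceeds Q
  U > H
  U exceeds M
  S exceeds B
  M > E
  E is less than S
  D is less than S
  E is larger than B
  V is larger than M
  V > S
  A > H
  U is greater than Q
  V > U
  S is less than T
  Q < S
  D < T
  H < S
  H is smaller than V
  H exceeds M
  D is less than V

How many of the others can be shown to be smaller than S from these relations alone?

From S the given relations immediately reach B, E, D, H, Q.
From those, M — 6 in total.
No other element is forced below S by the given relations, so the count is 6.

6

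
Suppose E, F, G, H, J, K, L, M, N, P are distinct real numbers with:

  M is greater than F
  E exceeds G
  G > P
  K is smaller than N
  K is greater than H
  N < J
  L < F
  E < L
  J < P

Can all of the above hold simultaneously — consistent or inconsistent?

The single ordering H < K < N < J < P < G < E < L < F < M satisfies every listed relation, so no contradiction arises.

consistent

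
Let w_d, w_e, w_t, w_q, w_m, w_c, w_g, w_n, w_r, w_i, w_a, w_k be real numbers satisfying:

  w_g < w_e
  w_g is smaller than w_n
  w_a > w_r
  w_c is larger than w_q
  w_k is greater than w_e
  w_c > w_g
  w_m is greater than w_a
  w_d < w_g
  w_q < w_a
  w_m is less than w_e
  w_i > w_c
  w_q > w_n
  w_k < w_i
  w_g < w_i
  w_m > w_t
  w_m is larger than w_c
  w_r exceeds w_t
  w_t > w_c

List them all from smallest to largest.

The consecutive links are each given: w_d < w_g; w_g < w_n; w_n < w_q; w_q < w_c; w_c < w_t; w_t < w_r; w_r < w_a; w_a < w_m; w_m < w_e; w_e < w_k; w_k < w_i.

w_d < w_g < w_n < w_q < w_c < w_t < w_r < w_a < w_m < w_e < w_k < w_i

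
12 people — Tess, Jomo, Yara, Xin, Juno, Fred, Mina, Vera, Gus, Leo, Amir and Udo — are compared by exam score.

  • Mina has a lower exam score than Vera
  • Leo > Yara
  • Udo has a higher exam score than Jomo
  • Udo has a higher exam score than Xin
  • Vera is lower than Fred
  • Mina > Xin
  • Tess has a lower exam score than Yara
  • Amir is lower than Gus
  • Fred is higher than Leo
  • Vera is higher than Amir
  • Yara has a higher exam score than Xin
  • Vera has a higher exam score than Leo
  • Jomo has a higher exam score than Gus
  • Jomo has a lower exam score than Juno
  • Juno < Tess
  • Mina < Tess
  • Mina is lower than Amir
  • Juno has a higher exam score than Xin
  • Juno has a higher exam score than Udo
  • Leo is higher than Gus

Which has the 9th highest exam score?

Gus

The consecutive relations fix a unique order: Xin < Mina < Amir < Gus < Jomo < Udo < Juno < Tess < Yara < Leo < Vera < Fred.
The 9th largest is Gus.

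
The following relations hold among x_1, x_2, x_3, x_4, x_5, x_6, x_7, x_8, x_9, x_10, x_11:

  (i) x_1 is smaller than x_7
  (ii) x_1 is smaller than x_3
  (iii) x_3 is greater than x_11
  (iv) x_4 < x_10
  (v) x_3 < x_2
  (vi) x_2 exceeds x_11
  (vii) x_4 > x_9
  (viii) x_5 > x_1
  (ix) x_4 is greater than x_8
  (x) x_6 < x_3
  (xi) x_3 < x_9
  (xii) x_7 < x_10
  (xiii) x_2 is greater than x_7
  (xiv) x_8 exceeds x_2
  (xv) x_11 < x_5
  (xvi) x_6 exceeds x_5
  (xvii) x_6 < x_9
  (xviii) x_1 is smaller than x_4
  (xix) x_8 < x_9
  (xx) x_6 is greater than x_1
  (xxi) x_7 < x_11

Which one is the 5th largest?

x_2

Piecing the relations together gives one ordering: x_1 < x_7 < x_11 < x_5 < x_6 < x_3 < x_2 < x_8 < x_9 < x_4 < x_10.
The 5th largest is x_2.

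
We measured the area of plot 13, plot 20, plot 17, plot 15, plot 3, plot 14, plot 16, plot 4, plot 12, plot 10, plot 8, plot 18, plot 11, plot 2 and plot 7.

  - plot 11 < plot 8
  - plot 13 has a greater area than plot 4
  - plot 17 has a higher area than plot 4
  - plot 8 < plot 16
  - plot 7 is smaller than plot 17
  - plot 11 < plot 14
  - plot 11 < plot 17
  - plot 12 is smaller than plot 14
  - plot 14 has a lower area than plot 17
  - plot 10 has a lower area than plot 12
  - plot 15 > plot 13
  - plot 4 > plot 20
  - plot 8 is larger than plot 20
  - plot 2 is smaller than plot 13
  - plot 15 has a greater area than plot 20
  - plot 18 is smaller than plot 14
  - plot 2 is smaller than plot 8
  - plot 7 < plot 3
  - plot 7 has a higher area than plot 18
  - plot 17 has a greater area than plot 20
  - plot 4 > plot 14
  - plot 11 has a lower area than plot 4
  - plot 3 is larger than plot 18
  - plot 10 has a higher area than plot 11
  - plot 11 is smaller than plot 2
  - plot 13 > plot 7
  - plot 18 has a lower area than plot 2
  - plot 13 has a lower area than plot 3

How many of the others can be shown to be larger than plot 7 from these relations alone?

From plot 7 the given relations immediately reach plot 13, plot 3, plot 17.
From those, plot 15 — 4 in total.
Nothing else is reachable above plot 7; 4 in all.

4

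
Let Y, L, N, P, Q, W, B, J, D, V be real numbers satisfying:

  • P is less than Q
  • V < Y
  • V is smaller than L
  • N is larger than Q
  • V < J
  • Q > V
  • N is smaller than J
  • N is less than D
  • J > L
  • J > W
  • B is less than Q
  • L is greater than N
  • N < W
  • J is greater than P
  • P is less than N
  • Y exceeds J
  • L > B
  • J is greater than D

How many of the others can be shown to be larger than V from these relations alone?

7

From V the given relations immediately reach Q, L, J, Y.
From those, N — 5 in total.
From those, W, D — 7 in total.
No other element is forced above V by the given relations, so the count is 7.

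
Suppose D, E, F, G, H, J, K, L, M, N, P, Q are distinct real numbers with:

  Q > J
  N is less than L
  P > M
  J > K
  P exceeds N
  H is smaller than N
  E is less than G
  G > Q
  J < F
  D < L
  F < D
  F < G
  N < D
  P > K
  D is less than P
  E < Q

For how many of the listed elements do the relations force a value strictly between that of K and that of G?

3

The relations place K below G. An element lies strictly between them when it is forced above K and also forced below G.
Above K: {J, F, Q, D, P, L}. Below G: {J, E, F, Q}.
Intersection: {J, F, Q} — 3.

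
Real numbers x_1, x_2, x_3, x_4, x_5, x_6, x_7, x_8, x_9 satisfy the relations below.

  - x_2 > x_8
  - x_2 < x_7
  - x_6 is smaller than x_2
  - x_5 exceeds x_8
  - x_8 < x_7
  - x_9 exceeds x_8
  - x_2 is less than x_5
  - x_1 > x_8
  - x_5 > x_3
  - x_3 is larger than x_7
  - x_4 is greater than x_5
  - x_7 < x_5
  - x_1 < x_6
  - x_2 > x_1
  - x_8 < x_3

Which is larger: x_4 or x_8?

x_4

x_8 < x_1 and x_1 < x_6 give x_8 < x_6.
Then x_6 < x_2 extends the chain to x_2.
With x_2 < x_7: x_8 < x_1 < x_6 < x_2 < x_7.
With x_7 < x_3: x_8 < x_1 < x_6 < x_2 < x_7 < x_3.
Then x_3 < x_5 extends the chain to x_5.
Then x_5 < x_4 extends the chain to x_4.
So x_8 < x_4; x_4 is the larger of the two.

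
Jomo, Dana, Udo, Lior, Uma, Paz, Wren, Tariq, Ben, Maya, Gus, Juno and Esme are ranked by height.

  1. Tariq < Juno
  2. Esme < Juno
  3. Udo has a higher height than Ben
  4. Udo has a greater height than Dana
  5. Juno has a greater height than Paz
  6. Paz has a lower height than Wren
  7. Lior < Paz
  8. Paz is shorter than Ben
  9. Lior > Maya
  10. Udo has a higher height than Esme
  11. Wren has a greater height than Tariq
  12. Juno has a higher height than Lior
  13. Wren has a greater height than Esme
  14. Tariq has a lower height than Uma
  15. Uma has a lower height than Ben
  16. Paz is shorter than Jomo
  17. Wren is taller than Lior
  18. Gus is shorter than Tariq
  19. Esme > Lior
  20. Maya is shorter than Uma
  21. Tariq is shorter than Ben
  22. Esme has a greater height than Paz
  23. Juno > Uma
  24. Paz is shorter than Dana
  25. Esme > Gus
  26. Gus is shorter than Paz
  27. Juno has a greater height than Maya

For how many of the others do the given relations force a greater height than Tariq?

5

The elements the relations force above Tariq are Uma, Ben, Juno, Wren, Udo — no chain reaches any other.
That is 5.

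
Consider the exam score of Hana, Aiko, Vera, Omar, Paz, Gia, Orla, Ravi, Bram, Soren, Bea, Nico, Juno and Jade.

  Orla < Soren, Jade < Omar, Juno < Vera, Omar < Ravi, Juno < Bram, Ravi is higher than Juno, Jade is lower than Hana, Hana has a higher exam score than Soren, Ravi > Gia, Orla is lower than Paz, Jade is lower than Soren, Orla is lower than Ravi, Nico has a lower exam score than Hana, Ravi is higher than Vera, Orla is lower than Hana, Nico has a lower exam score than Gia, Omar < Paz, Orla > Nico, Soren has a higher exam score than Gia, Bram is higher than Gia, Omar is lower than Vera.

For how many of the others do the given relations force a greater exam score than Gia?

4

Directly above Gia: Soren, Bram, Ravi.
One step further: Hana (4 so far).
No other element is forced above Gia by the given relations, so the count is 4.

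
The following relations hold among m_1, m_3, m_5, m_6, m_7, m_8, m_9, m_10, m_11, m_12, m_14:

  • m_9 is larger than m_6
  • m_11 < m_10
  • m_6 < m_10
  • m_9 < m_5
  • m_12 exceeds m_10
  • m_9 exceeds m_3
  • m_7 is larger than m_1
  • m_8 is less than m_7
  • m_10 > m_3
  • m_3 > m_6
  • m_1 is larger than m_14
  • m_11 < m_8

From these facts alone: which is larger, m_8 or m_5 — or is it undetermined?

Following every chain through m_8: above m_8 we get m_7; below m_8 we get m_11.
m_5 is not reached, and no chain runs the other way from m_5 to m_8.
So the given relations leave the order of m_8 and m_5 undetermined.

undetermined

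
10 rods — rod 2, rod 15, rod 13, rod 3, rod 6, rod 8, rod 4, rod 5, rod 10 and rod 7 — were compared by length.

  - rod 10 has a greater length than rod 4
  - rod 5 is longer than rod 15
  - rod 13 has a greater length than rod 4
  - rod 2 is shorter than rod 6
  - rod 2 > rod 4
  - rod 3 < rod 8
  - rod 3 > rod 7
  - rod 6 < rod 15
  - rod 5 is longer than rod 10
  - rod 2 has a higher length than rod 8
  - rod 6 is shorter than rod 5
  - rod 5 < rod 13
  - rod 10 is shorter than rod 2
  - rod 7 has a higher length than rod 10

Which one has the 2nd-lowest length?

Chaining the given pairs: rod 4 < rod 10 < rod 7 < rod 3 < rod 8 < rod 2 < rod 6 < rod 15 < rod 5 < rod 13.
The 2nd smallest is rod 10.

rod 10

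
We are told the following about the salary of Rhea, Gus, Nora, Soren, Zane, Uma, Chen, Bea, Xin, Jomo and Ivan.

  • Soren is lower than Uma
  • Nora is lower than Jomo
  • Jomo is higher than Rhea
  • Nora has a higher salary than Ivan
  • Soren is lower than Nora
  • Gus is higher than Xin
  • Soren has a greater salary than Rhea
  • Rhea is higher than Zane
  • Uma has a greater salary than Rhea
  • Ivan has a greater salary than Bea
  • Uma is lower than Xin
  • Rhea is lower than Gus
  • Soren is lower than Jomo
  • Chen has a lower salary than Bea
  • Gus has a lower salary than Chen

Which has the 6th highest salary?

Chaining the given pairs: Zane < Rhea < Soren < Uma < Xin < Gus < Chen < Bea < Ivan < Nora < Jomo.
The 6th largest is Gus.

Gus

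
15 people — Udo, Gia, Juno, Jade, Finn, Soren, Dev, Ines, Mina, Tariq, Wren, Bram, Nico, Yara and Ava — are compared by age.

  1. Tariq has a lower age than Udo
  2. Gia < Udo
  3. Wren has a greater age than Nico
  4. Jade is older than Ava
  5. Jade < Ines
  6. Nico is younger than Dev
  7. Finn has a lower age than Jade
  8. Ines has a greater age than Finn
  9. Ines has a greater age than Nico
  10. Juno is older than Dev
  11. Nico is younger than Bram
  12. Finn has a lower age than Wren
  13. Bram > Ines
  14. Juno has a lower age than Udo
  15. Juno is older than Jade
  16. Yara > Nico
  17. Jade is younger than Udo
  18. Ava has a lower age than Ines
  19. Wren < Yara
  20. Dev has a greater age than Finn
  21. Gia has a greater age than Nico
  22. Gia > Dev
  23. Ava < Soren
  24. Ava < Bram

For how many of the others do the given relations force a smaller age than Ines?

The elements the relations force below Ines are Nico, Ava, Finn, Jade — no chain reaches any other.
That is 4.

4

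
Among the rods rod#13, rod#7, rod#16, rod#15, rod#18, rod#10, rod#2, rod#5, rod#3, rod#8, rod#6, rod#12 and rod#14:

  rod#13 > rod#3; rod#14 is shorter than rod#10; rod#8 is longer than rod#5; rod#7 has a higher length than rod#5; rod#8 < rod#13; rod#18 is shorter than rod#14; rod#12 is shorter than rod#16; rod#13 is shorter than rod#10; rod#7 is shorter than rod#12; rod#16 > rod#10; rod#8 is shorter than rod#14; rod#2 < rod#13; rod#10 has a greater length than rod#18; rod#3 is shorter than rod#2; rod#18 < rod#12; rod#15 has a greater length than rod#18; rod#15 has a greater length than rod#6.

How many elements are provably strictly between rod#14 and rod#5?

1

The relations place rod#5 below rod#14. An element lies strictly between them when it is forced above rod#5 and also forced below rod#14.
Above rod#5: {rod#8, rod#7, rod#13, rod#10, rod#12, rod#16}. Below rod#14: {rod#8, rod#18}.
Intersection: {rod#8} — 1.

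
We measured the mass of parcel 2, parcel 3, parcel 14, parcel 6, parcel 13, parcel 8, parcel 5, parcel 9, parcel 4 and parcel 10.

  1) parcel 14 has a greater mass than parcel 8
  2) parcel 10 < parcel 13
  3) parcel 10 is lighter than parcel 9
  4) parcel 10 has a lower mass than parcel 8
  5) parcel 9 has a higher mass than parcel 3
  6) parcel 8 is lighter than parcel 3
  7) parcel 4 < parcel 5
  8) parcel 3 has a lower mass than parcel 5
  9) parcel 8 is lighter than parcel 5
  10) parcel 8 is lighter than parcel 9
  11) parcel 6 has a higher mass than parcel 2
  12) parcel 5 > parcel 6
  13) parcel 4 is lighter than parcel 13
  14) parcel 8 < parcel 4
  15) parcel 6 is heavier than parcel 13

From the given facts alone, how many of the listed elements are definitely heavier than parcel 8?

From parcel 8 the given relations immediately reach parcel 3, parcel 4, parcel 9, parcel 14, parcel 5.
From those, parcel 13 — 6 in total.
From those, parcel 6 — 7 in total.
No other element is forced above parcel 8 by the given relations, so the count is 7.

7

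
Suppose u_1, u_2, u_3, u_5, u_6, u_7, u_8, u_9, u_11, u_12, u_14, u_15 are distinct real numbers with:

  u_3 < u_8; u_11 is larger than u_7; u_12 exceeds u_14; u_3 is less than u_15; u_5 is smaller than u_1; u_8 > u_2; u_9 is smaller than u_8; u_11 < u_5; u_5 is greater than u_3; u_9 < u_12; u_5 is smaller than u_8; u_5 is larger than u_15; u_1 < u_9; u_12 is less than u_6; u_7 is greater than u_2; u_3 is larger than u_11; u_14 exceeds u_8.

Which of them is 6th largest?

Piecing the relations together gives one ordering: u_2 < u_7 < u_11 < u_3 < u_15 < u_5 < u_1 < u_9 < u_8 < u_14 < u_12 < u_6.
Counting 6 from the largest end gives u_1.

u_1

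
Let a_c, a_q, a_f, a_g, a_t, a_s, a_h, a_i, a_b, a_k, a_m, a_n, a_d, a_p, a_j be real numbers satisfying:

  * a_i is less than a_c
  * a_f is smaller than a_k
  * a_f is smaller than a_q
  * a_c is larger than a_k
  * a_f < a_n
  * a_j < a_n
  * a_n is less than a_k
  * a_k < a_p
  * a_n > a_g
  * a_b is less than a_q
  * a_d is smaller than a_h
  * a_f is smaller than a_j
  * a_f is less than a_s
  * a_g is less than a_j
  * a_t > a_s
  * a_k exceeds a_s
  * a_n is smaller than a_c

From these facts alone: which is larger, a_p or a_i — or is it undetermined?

undetermined

Following every chain through a_i: above a_i we get a_c.
a_p is not reached, and no chain runs the other way from a_p to a_i.
So the given relations leave the order of a_i and a_p undetermined.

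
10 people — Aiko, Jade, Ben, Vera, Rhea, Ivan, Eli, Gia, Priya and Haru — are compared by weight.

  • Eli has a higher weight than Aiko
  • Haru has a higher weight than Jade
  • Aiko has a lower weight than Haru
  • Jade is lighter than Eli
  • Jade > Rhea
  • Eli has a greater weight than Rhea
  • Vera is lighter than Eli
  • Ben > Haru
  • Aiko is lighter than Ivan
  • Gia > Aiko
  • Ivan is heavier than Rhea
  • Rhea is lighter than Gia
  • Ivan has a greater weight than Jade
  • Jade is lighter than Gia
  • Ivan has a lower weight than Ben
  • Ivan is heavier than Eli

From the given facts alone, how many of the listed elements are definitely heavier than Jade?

Directly above Jade: Gia, Eli, Ivan, Haru.
One step further: Ben (5 so far).
No other element is forced above Jade by the given relations, so the count is 5.

5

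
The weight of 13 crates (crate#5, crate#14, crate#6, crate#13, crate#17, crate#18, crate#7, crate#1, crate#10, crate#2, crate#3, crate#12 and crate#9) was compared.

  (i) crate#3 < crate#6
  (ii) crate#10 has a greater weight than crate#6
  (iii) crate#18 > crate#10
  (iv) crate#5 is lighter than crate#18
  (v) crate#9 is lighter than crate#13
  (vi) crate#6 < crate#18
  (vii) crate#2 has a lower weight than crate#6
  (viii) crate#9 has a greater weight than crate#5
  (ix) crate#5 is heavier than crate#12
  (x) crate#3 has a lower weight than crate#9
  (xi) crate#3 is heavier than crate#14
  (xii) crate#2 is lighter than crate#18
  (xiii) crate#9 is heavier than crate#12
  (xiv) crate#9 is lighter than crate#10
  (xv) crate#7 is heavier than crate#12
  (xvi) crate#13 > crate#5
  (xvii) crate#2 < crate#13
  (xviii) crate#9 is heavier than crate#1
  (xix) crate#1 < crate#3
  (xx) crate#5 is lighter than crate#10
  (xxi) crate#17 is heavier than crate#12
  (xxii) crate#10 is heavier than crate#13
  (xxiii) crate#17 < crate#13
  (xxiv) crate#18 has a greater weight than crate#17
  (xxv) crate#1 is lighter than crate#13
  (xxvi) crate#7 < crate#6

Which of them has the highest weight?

crate#1 is not greatest since crate#1 < crate#9; crate#14 is not greatest since crate#14 < crate#3; crate#2 is not greatest since crate#2 < crate#13; crate#12 is not greatest since crate#12 < crate#17; crate#17 is not greatest since crate#17 < crate#18; crate#5 is not greatest since crate#5 < crate#13; crate#3 is not greatest since crate#3 < crate#9; crate#7 is not greatest since crate#7 < crate#6; crate#9 is not greatest since crate#9 < crate#10; crate#6 is not greatest since crate#6 < crate#10; crate#13 is not greatest since crate#13 < crate#10; crate#10 is not greatest since crate#10 < crate#18.
Only crate#18 has nothing above it, so crate#18 is the highest weight.

crate#18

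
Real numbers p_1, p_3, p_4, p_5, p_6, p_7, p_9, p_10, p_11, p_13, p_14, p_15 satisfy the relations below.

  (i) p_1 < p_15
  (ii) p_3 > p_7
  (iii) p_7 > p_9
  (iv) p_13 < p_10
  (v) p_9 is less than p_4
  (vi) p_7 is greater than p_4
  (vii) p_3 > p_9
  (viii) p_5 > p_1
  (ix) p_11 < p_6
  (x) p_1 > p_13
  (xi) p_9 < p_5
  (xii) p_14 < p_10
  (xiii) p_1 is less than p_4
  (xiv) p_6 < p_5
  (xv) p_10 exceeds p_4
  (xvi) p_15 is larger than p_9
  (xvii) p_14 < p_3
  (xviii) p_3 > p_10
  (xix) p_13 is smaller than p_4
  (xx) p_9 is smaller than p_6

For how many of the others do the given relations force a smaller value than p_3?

7

The elements the relations force below p_3 are p_9, p_14, p_13, p_1, p_4, p_10, p_7 — no chain reaches any other.
That is 7.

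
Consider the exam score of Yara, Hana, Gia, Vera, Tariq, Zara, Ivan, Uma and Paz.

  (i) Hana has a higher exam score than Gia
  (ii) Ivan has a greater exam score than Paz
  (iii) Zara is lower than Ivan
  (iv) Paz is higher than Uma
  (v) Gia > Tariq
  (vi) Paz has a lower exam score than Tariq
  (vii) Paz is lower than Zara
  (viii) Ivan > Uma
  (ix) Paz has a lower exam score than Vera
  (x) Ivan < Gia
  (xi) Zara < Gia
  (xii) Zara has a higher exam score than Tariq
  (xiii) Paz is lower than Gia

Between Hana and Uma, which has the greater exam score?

Hana

Uma < Paz and Paz < Tariq give Uma < Tariq.
With Tariq < Zara: Uma < Paz < Tariq < Zara.
Then Zara < Ivan extends the chain to Ivan.
Then Ivan < Gia extends the chain to Gia.
Then Gia < Hana extends the chain to Hana.
So Uma < Hana; Hana is the higher of the two.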